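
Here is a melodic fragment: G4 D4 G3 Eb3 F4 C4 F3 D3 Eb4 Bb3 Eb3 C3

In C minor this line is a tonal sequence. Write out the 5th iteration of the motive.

The 4-note cells begin on G4, F4, Eb4 — each down a 2nd from the last.
Carrying on: D4 → C4.
From C4 the diatonic shape gives C4 G3 C3 Ab2.

C4 G3 C3 Ab2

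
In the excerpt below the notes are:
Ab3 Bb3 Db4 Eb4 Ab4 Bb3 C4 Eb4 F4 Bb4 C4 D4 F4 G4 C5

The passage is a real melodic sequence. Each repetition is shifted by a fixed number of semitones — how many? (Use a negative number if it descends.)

The 5-note cells begin on Ab3, Bb3, C4 — each up a 2nd from the last.
Ab3→Bb3 is 58 − 56 = 2 semitones.

2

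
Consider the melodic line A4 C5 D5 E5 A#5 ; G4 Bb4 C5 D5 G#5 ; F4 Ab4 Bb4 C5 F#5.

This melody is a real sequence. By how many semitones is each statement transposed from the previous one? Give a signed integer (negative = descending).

The 5-note cells begin on A4, G4, F4 — each down a 2nd from the last.
A4→G4 is 67 − 69 = -2 semitones.

-2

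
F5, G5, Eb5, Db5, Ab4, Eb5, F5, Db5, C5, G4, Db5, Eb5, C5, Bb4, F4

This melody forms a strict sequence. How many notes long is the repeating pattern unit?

5

15 notes total. Splitting into 3 groups of 5:
F5 G5 Eb5 Db5 Ab4 | Eb5 F5 Db5 C5 G4 | Db5 Eb5 C5 Bb4 F4
That's a consistent down a 2nd shift per cell, and no other grouping gives one.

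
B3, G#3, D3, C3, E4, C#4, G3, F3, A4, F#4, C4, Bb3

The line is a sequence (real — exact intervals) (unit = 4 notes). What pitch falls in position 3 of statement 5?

Bb4

Grouping in 4s, the 3rd note of each cell is D3, G3, C4.
Extending up a 4th: F4 → Bb4.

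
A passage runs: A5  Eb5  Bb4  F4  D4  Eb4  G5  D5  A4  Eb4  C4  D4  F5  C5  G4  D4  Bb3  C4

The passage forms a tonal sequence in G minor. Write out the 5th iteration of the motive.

With a 6-note motive the entries are A5, G5, F5, each down a 2nd from the previous.
Continuing the starts: Eb5 → D5.
From D5 the diatonic shape gives D5 A4 Eb4 Bb3 G3 A3.

D5 A4 Eb4 Bb3 G3 A3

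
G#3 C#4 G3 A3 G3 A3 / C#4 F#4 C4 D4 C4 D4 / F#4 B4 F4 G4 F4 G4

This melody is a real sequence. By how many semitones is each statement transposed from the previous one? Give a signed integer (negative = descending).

The 6-note cells begin on G#3, C#4, F#4 — each up a 4th from the last.
G#3 to C#4 spans +5 semitones.

5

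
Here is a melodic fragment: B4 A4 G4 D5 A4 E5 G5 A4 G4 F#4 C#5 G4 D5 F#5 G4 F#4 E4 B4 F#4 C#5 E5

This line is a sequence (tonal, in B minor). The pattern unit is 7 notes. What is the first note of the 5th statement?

With a 7-note motive the entries are B4, A4, G4, each down a 2nd from the previous.
Extending the heads down a 2nd: F#4 → E4.

E4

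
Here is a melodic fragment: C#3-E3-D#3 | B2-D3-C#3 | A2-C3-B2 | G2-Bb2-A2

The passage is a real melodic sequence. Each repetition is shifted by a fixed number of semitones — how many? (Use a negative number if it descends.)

-2

The 3-note cells begin on C#3, B2, A2, G2 — each down a 2nd from the last.
C#3 to B2 spans -2 semitones.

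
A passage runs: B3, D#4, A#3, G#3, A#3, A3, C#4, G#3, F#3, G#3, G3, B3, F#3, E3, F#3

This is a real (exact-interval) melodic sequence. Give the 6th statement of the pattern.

Unit = 5 notes; the statements start on B3, A3, G3, moving down a 2nd each time.
Carrying on: F3 → Eb3 → Db3.
Statement 6 starts on Db3 and keeps the same exact contour: Db3 F3 C3 Bb2 C3.

Db3 F3 C3 Bb2 C3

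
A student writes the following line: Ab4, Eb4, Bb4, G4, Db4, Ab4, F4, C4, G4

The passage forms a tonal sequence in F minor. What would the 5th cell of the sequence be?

Db4 Ab3 Eb4

Unit = 3 notes; the statements start on Ab4, G4, F4, moving down a 2nd each time.
Carrying on: Eb4 → Db4.
So cell 5 is Db4 Ab3 Eb4.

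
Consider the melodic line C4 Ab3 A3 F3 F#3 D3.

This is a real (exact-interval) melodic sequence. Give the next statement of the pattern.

D#3 B2

Taking 2-note groups, the heads are C4, A3, F#3: the pattern moves down a 3rd.
From D#3 the exact shape gives D#3 B2.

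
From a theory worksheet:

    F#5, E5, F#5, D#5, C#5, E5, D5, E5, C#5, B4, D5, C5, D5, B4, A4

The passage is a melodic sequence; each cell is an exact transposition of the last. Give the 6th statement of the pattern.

Taking 5-note groups, the heads are F#5, E5, D5: the pattern moves down a 2nd.
Carrying on: C5 → Bb4 → Ab4.
So cell 6 is Ab4 Gb4 Ab4 F4 Eb4.

Ab4 Gb4 Ab4 F4 Eb4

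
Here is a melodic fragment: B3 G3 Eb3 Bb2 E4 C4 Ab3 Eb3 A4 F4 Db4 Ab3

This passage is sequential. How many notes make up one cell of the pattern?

4

12 notes total. Splitting into 3 groups of 4:
B3 G3 Eb3 Bb2 | E4 C4 Ab3 Eb3 | A4 F4 Db4 Ab3
Each cell is the previous one up a 4th — so the unit is 4 notes.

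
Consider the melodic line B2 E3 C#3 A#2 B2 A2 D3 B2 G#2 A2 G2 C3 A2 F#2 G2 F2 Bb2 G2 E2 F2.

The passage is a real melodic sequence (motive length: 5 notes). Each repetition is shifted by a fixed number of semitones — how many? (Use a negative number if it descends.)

-2

Unit = 5 notes; the statements start on B2, A2, G2, F2, moving down a 2nd each time.
B2 to A2 spans -2 semitones.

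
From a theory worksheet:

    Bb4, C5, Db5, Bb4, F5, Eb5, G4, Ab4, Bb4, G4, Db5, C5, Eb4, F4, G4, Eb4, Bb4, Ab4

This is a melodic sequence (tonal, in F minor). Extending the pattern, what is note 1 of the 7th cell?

With 6-note cells, note 1 of each statement runs Bb4, G4, Eb4.
Each moves down a 3rd. Continuing: C4 → Ab3 → F3 → Db3.

Db3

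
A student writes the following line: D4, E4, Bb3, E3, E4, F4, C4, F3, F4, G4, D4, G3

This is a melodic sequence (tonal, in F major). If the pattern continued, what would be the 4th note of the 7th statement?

Grouping in 4s, the 4th note of each cell is E3, F3, G3.
Extending up a 2nd: A3 → Bb3 → C4 → D4.

D4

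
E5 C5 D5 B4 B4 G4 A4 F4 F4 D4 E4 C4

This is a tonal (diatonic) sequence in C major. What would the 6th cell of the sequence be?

D3 B2 C3 A2

The 4-note cells begin on E5, B4, F4 — each down a 4th from the last.
Carrying on: C4 → G3 → D3.
From D3 the diatonic shape gives D3 B2 C3 A2.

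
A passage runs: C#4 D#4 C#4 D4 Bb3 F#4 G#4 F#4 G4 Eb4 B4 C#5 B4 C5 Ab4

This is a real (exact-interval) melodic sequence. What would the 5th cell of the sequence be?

Taking 5-note groups, the heads are C#4, F#4, B4: the pattern moves up a 4th.
Carrying on: E5 → A5.
So cell 5 is A5 B5 A5 Bb5 Gb5.

A5 B5 A5 Bb5 Gb5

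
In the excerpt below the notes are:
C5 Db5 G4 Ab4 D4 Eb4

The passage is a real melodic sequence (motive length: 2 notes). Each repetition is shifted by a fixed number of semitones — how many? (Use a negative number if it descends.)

Taking 2-note groups, the heads are C5, G4, D4: the pattern moves down a 4th.
Counting half-steps from C5 to G4: -5.

-5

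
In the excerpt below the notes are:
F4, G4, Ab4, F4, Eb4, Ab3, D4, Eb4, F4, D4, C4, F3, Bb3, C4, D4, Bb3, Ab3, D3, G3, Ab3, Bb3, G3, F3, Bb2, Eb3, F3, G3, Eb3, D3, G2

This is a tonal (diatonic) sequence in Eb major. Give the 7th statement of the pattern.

Unit = 6 notes; the statements start on F4, D4, Bb3, G3, Eb3, moving down a 3rd each time.
Extending down a 3rd: C3 → Ab2.
From Ab2 the diatonic shape gives Ab2 Bb2 C3 Ab2 G2 C2.

Ab2 Bb2 C3 Ab2 G2 C2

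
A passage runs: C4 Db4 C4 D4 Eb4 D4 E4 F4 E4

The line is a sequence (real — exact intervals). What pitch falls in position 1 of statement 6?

A#4

With 3-note cells, note 1 of each statement runs C4, D4, E4.
Each moves up a 2nd. Continuing: F#4 → G#4 → A#4.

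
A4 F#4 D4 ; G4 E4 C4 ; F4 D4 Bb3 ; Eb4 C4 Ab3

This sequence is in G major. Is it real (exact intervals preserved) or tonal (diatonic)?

real

Each cell has the same semitone pattern (-3, -4) — intervals are preserved exactly.
And F4 lies outside G major, so the sequence is real rather than tonal.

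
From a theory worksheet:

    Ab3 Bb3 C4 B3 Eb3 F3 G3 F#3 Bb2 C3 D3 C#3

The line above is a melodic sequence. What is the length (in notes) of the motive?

Try groups of 4 (3 cells in 12 notes):
Ab3 Bb3 C4 B3 | Eb3 F3 G3 F#3 | Bb2 C3 D3 C#3
That's a consistent down a 4th shift per cell, and no other grouping gives one.

4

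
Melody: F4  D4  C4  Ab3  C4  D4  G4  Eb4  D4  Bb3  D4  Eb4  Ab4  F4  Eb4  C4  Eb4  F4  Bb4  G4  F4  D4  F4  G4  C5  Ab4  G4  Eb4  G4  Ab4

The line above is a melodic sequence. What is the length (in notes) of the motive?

6

Try groups of 6 (5 cells in 30 notes):
F4 D4 C4 Ab3 C4 D4 | G4 Eb4 D4 Bb3 D4 Eb4 | Ab4 F4 Eb4 C4 Eb4 F4 | Bb4 G4 F4 D4 F4 G4 | C5 Ab4 G4 Eb4 G4 Ab4
That's a consistent up a 2nd shift per cell, and no other grouping gives one.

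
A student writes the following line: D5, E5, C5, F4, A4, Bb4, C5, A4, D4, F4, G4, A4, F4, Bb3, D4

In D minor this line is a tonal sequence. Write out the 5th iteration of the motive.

C4 D4 Bb3 E3 G3

The 5-note cells begin on D5, Bb4, G4 — each down a 3rd from the last.
Carrying on: E4 → C4.
From C4 the diatonic shape gives C4 D4 Bb3 E3 G3.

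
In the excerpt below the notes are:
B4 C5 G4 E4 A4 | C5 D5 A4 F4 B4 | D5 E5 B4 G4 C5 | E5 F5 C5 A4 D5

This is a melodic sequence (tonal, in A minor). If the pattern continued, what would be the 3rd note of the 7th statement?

F5

The unit is 5 notes. Position-3 pitches of the 4 shown cells: G4, A4, B4, C5.
Extending up a 2nd: D5 → E5 → F5.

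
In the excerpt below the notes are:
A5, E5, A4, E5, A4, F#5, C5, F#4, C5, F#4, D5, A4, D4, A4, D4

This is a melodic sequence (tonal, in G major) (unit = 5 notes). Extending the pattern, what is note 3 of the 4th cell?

The unit is 5 notes. Position-3 pitches of the 3 shown cells: A4, F#4, D4.
One more down a 3rd gives B3.

B3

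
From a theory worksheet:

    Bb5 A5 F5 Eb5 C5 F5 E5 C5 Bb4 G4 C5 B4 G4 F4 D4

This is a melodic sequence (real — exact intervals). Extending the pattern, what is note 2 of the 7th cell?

The unit is 5 notes. Position-2 pitches of the 3 shown cells: A5, E5, B4.
Each moves down a 4th. Continuing: F#4 → C#4 → G#3 → D#3.

D#3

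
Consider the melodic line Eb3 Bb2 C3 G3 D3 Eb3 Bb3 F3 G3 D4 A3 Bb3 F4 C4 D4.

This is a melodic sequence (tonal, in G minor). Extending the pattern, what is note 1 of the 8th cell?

Grouping in 3s, the 1st note of each cell is Eb3, G3, Bb3, D4, F4.
Carrying that up a 3rd forward: A4 → C5 → Eb5.

Eb5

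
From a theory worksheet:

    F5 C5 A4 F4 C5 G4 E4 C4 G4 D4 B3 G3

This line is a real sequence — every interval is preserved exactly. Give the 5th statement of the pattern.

A3 E3 C#3 A2

Unit = 4 notes; the statements start on F5, C5, G4, moving down a 4th each time.
Carrying on: D4 → A3.
So cell 5 is A3 E3 C#3 A2.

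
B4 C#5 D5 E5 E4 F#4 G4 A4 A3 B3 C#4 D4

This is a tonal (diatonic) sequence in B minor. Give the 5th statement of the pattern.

G2 A2 B2 C#3

Taking 4-note groups, the heads are B4, E4, A3: the pattern moves down a 5th.
Extending down a 5th: D3 → G2.
So cell 5 is G2 A2 B2 C#3.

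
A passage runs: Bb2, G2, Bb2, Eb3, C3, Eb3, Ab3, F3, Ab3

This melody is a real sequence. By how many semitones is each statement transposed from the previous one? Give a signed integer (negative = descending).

Unit = 3 notes; the statements start on Bb2, Eb3, Ab3, moving up a 4th each time.
Bb2 to Eb3 spans +5 semitones.

5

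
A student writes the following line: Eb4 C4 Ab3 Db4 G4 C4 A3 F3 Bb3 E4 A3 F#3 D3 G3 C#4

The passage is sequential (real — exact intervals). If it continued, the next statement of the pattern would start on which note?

F#3

Unit = 5 notes; the statements start on Eb4, C4, A3, moving down a 3rd each time.
One more step down a 3rd gives F#3.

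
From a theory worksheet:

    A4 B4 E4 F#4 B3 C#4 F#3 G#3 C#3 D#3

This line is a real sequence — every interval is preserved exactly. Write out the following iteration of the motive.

Unit = 2 notes; the statements start on A4, E4, B3, F#3, C#3, moving down a 4th each time.
So cell 6 is G#2 A#2.

G#2 A#2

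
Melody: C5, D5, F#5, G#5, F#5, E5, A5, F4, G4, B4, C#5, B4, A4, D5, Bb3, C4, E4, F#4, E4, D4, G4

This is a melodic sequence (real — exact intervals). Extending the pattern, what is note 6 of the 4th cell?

Grouping in 7s, the 6th note of each cell is E5, A4, D4.
Each moves down a 5th; the next is G3.

G3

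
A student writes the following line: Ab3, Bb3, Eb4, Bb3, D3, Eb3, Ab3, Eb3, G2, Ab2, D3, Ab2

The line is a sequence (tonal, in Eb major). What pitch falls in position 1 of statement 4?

Grouping in 4s, the 1st note of each cell is Ab3, D3, G2.
Each moves down a 5th; the next is C2.

C2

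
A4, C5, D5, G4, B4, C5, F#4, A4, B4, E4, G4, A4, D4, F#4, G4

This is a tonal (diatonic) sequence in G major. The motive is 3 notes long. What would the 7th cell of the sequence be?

The 3-note cells begin on A4, G4, F#4, E4, D4 — each down a 2nd from the last.
Extending down a 2nd: C4 → B3.
Statement 7 starts on B3 and keeps the same diatonic contour: B3 D4 E4.

B3 D4 E4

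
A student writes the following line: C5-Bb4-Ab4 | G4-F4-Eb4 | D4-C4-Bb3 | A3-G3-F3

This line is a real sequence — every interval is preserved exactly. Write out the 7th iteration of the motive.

F#2 E2 D2

With a 3-note motive the entries are C5, G4, D4, A3, each down a 4th from the previous.
Continuing the starts: E3 → B2 → F#2.
From F#2 the exact shape gives F#2 E2 D2.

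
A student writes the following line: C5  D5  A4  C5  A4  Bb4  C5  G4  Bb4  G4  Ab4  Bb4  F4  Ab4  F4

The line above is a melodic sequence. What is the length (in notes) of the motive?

Try groups of 5 (3 cells in 15 notes):
C5 D5 A4 C5 A4 | Bb4 C5 G4 Bb4 G4 | Ab4 Bb4 F4 Ab4 F4
That's a consistent down a 2nd shift per cell, and no other grouping gives one.

5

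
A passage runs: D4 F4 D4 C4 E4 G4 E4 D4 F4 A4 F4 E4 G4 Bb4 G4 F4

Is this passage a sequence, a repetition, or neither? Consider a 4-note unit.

Each 4-note cell is the previous one transposed up a 2nd.

sequence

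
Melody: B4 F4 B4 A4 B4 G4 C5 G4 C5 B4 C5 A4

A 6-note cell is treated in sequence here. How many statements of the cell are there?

12 notes in groups of 6 gives 12/6 = 2 statements.
Starts: B4, C5 — each up a 2nd.

2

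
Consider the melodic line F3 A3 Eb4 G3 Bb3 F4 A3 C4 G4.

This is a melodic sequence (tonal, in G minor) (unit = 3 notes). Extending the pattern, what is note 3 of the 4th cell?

A4

Grouping in 3s, the 3rd note of each cell is Eb4, F4, G4.
Each moves up a 2nd; the next is A4.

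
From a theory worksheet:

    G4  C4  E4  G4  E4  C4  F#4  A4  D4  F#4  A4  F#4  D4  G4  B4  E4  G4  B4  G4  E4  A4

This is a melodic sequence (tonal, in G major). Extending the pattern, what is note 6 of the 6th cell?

A4

The unit is 7 notes. Position-6 pitches of the 3 shown cells: C4, D4, E4.
Each moves up a 2nd. Continuing: F#4 → G4 → A4.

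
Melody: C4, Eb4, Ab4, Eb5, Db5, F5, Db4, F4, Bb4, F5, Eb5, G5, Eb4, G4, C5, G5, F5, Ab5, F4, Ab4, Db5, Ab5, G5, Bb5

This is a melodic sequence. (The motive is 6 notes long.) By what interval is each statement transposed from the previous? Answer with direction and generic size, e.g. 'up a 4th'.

up a 2nd

The 6-note cells begin on C4, Db4, Eb4, F4 — each up a 2nd from the last.
From C4 to Db4: up a 2nd.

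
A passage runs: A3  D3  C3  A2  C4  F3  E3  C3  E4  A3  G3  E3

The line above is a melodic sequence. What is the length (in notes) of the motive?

Try groups of 4 (3 cells in 12 notes):
A3 D3 C3 A2 | C4 F3 E3 C3 | E4 A3 G3 E3
That's a consistent up a 3rd shift per cell, and no other grouping gives one.

4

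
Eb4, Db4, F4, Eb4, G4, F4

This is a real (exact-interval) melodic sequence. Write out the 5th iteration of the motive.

The 2-note cells begin on Eb4, F4, G4 — each up a 2nd from the last.
Carrying on: A4 → B4.
Statement 5 starts on B4 and keeps the same exact contour: B4 A4.

B4 A4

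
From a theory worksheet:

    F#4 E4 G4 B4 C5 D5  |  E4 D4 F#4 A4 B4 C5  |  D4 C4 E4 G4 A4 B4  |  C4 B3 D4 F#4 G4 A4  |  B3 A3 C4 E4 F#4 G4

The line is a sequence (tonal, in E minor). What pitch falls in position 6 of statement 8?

Grouping in 6s, the 6th note of each cell is D5, C5, B4, A4, G4.
Each moves down a 2nd. Continuing: F#4 → E4 → D4.

D4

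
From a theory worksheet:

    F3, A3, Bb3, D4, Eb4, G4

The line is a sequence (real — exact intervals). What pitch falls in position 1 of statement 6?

Grouping in 2s, the 1st note of each cell is F3, Bb3, Eb4.
Extending up a 4th: Ab4 → Db5 → Gb5.

Gb5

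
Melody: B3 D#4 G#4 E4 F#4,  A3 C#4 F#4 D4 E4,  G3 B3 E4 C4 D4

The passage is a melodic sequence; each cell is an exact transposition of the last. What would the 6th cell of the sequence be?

Db3 F3 Bb3 Gb3 Ab3

With a 5-note motive the entries are B3, A3, G3, each down a 2nd from the previous.
Extending down a 2nd: F3 → Eb3 → Db3.
From Db3 the exact shape gives Db3 F3 Bb3 Gb3 Ab3.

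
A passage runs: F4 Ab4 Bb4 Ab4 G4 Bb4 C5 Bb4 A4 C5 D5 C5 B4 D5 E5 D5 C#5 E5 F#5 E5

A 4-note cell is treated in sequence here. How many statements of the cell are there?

5

20 notes in groups of 4 gives 20/4 = 5 statements.
Starts: F4, G4, A4, B4, C#5 — each up a 2nd.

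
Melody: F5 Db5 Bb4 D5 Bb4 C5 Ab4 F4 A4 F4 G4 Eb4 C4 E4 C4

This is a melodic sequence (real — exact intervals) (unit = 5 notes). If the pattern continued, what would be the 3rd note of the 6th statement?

A2

The unit is 5 notes. Position-3 pitches of the 3 shown cells: Bb4, F4, C4.
Each moves down a 4th. Continuing: G3 → D3 → A2.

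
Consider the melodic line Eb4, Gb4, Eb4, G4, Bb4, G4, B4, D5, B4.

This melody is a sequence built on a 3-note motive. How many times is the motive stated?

9 notes in groups of 3 gives 9/3 = 3 statements.
Starts: Eb4, G4, B4 — each up a 3rd.

3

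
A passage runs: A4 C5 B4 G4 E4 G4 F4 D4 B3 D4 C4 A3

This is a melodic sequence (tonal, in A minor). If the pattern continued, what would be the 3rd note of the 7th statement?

Grouping in 4s, the 3rd note of each cell is B4, F4, C4.
Carrying that down a 4th forward: G3 → D3 → A2 → E2.

E2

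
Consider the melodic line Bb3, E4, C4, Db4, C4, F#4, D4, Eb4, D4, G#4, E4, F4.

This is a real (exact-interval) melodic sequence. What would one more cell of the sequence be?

E4 A#4 F#4 G4

Unit = 4 notes; the statements start on Bb3, C4, D4, moving up a 2nd each time.
Statement 4 starts on E4 and keeps the same exact contour: E4 A#4 F#4 G4.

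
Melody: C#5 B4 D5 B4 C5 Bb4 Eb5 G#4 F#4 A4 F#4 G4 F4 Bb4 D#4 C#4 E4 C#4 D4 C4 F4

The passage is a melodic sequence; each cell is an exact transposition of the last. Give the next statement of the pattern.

A#3 G#3 B3 G#3 A3 G3 C4

Taking 7-note groups, the heads are C#5, G#4, D#4: the pattern moves down a 4th.
So cell 4 is A#3 G#3 B3 G#3 A3 G3 C4.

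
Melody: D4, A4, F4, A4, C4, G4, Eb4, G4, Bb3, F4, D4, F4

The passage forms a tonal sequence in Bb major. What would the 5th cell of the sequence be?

With a 4-note motive the entries are D4, C4, Bb3, each down a 2nd from the previous.
Continuing the starts: A3 → G3.
So cell 5 is G3 D4 Bb3 D4.

G3 D4 Bb3 D4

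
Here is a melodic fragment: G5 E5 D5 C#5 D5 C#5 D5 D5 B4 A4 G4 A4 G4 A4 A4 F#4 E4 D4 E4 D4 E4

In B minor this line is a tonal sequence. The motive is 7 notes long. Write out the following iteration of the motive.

E4 C#4 B3 A3 B3 A3 B3

With a 7-note motive the entries are G5, D5, A4, each down a 4th from the previous.
Statement 4 starts on E4 and keeps the same diatonic contour: E4 C#4 B3 A3 B3 A3 B3.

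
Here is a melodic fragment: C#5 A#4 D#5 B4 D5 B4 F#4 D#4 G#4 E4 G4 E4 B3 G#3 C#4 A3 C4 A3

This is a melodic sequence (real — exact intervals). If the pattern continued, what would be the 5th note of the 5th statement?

Bb2

Grouping in 6s, the 5th note of each cell is D5, G4, C4.
Extending down a 5th: F3 → Bb2.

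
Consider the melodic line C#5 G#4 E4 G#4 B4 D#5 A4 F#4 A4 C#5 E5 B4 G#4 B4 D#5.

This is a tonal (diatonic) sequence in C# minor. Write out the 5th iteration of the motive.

Unit = 5 notes; the statements start on C#5, D#5, E5, moving up a 2nd each time.
Continuing the starts: F#5 → G#5.
From G#5 the diatonic shape gives G#5 D#5 B4 D#5 F#5.

G#5 D#5 B4 D#5 F#5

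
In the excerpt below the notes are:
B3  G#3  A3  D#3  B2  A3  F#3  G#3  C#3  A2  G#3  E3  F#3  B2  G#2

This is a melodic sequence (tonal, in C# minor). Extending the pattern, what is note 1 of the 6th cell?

With 5-note cells, note 1 of each statement runs B3, A3, G#3.
Extending down a 2nd: F#3 → E3 → D#3.

D#3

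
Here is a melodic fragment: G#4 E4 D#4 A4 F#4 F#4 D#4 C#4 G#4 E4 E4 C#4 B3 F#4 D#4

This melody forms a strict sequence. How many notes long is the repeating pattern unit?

15 notes total. Splitting into 3 groups of 5:
G#4 E4 D#4 A4 F#4 | F#4 D#4 C#4 G#4 E4 | E4 C#4 B3 F#4 D#4
Each cell is the previous one down a 2nd — so the unit is 5 notes.

5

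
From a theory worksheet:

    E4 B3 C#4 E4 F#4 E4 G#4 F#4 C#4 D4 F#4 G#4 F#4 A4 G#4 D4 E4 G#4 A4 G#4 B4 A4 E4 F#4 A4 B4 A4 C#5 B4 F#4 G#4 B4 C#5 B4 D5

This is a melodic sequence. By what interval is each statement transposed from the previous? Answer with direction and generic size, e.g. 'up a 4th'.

Unit = 7 notes; the statements start on E4, F#4, G#4, A4, B4, moving up a 2nd each time.
E4 to F#4 is up a 2nd.

up a 2nd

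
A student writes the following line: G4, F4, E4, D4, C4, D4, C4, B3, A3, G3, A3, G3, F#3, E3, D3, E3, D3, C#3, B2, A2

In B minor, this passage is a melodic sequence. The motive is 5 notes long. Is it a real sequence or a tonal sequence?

Each cell has the same semitone pattern (-2, -1, -2, -2) — intervals are preserved exactly.
And F4 lies outside B minor, so the sequence is real rather than tonal.

real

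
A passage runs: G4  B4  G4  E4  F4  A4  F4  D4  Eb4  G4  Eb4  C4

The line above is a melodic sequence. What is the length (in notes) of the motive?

There are 12 notes; a 4-note unit gives 3 cells:
G4 B4 G4 E4 | F4 A4 F4 D4 | Eb4 G4 Eb4 C4
Every group is a transposition down a 2nd of the one before; no shorter unit works.

4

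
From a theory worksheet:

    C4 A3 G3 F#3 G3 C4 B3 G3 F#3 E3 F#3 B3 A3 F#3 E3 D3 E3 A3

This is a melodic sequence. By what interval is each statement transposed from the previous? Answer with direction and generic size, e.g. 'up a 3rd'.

down a 2nd

The 6-note cells begin on C4, B3, A3 — each down a 2nd from the last.
From C4 to B3: down a 2nd.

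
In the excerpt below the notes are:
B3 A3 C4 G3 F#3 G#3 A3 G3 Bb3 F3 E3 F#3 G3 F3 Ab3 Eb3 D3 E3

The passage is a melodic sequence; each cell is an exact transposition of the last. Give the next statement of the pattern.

With a 6-note motive the entries are B3, A3, G3, each down a 2nd from the previous.
So cell 4 is F3 Eb3 Gb3 Db3 C3 D3.

F3 Eb3 Gb3 Db3 C3 D3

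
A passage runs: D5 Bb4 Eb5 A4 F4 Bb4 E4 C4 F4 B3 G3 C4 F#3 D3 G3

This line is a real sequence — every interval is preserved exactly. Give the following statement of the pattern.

The 3-note cells begin on D5, A4, E4, B3, F#3 — each down a 4th from the last.
Statement 6 starts on C#3 and keeps the same exact contour: C#3 A2 D3.

C#3 A2 D3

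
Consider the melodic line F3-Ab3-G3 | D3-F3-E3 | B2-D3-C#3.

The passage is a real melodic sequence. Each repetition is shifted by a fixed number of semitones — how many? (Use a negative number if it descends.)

-3

With a 3-note motive the entries are F3, D3, B2, each down a 3rd from the previous.
F3 to D3 spans -3 semitones.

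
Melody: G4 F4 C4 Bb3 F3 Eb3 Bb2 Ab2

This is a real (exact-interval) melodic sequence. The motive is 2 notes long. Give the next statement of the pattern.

Eb2 Db2

Taking 2-note groups, the heads are G4, C4, F3, Bb2: the pattern moves down a 5th.
Statement 5 starts on Eb2 and keeps the same exact contour: Eb2 Db2.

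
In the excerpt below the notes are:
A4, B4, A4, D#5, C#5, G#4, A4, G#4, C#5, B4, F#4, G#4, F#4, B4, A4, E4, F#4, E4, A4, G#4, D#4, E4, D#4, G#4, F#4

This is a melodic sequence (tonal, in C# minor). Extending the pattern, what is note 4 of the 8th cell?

The unit is 5 notes. Position-4 pitches of the 5 shown cells: D#5, C#5, B4, A4, G#4.
Extending down a 2nd: F#4 → E4 → D#4.

D#4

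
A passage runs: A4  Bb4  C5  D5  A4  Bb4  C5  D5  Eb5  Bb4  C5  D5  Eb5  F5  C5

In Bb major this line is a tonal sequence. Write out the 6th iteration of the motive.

F5 G5 A5 Bb5 F5

The 5-note cells begin on A4, Bb4, C5 — each up a 2nd from the last.
Continuing the starts: D5 → Eb5 → F5.
So cell 6 is F5 G5 A5 Bb5 F5.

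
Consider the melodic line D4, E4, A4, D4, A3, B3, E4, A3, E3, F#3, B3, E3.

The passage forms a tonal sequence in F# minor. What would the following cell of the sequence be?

Taking 4-note groups, the heads are D4, A3, E3: the pattern moves down a 4th.
From B2 the diatonic shape gives B2 C#3 F#3 B2.

B2 C#3 F#3 B2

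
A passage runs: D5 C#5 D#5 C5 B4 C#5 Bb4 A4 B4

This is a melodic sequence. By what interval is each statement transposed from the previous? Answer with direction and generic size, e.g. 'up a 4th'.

The 3-note cells begin on D5, C5, Bb4 — each down a 2nd from the last.
From D5 to C5: down a 2nd.

down a 2nd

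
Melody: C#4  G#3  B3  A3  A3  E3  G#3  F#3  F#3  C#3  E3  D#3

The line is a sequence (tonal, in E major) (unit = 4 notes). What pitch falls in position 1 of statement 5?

B2

With 4-note cells, note 1 of each statement runs C#4, A3, F#3.
Extending down a 3rd: D#3 → B2.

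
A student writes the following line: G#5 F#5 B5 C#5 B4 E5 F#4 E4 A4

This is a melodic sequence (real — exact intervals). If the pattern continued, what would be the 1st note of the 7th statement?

D2

Grouping in 3s, the 1st note of each cell is G#5, C#5, F#4.
Each moves down a 5th. Continuing: B3 → E3 → A2 → D2.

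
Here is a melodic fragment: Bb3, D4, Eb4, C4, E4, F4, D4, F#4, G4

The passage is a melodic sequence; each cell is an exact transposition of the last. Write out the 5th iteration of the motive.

F#4 A#4 B4

Unit = 3 notes; the statements start on Bb3, C4, D4, moving up a 2nd each time.
Carrying on: E4 → F#4.
So cell 5 is F#4 A#4 B4.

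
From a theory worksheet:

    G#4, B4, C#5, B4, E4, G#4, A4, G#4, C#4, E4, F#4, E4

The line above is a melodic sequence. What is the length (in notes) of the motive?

4

12 notes total. Splitting into 3 groups of 4:
G#4 B4 C#5 B4 | E4 G#4 A4 G#4 | C#4 E4 F#4 E4
Every group is a transposition down a 3rd of the one before; no shorter unit works.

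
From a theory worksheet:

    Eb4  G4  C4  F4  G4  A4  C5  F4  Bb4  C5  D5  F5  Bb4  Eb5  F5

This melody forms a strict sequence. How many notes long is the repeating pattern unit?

Try groups of 5 (3 cells in 15 notes):
Eb4 G4 C4 F4 G4 | A4 C5 F4 Bb4 C5 | D5 F5 Bb4 Eb5 F5
Every group is a transposition up a 4th of the one before; no shorter unit works.

5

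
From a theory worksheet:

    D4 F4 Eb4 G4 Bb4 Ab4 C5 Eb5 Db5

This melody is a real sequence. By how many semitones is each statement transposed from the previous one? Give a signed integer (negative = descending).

5

With a 3-note motive the entries are D4, G4, C5, each up a 4th from the previous.
D4 to G4 spans +5 semitones.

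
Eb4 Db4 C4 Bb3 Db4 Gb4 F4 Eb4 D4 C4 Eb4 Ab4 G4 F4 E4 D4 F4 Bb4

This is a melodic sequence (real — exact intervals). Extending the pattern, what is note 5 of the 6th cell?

Grouping in 6s, the 5th note of each cell is Db4, Eb4, F4.
Extending up a 2nd: G4 → A4 → B4.

B4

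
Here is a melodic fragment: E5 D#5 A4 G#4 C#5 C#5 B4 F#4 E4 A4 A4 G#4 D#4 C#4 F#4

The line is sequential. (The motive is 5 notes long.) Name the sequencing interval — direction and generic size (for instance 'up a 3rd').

Unit = 5 notes; the statements start on E5, C#5, A4, moving down a 3rd each time.
E5 to C#5 is down a 3rd.

down a 3rd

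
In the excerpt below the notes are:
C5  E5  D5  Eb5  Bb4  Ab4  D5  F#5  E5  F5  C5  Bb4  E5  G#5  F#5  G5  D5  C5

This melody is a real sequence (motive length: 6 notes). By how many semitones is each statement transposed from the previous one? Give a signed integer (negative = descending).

2

With a 6-note motive the entries are C5, D5, E5, each up a 2nd from the previous.
C5→D5 is 74 − 72 = 2 semitones.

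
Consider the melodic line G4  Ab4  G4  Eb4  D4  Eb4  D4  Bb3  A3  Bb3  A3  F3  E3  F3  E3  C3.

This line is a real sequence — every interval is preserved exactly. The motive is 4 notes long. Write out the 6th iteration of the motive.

F#2 G2 F#2 D2

The 4-note cells begin on G4, D4, A3, E3 — each down a 4th from the last.
Carrying on: B2 → F#2.
So cell 6 is F#2 G2 F#2 D2.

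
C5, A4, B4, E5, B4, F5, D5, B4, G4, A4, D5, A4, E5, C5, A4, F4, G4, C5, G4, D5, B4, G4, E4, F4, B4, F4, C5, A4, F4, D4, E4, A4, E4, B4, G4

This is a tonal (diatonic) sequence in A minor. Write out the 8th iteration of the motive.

The 7-note cells begin on C5, B4, A4, G4, F4 — each down a 2nd from the last.
Carrying on: E4 → D4 → C4.
So cell 8 is C4 A3 B3 E4 B3 F4 D4.

C4 A3 B3 E4 B3 F4 D4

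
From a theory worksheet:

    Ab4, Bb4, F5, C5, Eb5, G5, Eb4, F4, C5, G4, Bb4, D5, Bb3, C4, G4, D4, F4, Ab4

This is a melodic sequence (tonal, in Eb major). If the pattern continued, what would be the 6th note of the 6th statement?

F3

The unit is 6 notes. Position-6 pitches of the 3 shown cells: G5, D5, Ab4.
Extending down a 4th: Eb4 → Bb3 → F3.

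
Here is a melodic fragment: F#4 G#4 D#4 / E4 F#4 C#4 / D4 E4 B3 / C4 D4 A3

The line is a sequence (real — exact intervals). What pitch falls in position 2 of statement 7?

Ab3

The unit is 3 notes. Position-2 pitches of the 4 shown cells: G#4, F#4, E4, D4.
Carrying that down a 2nd forward: C4 → Bb3 → Ab3.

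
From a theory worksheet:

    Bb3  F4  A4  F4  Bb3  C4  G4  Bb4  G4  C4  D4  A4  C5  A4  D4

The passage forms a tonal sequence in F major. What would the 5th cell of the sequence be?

F4 C5 E5 C5 F4

The 5-note cells begin on Bb3, C4, D4 — each up a 2nd from the last.
Continuing the starts: E4 → F4.
From F4 the diatonic shape gives F4 C5 E5 C5 F4.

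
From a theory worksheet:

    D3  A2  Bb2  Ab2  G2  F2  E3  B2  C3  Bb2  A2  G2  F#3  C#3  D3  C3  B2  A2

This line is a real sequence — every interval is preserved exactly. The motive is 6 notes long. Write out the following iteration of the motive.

Taking 6-note groups, the heads are D3, E3, F#3: the pattern moves up a 2nd.
So cell 4 is G#3 D#3 E3 D3 C#3 B2.

G#3 D#3 E3 D3 C#3 B2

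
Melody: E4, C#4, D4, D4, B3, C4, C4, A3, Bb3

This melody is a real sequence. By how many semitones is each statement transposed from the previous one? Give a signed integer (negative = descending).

The 3-note cells begin on E4, D4, C4 — each down a 2nd from the last.
E4→D4 is 62 − 64 = -2 semitones.

-2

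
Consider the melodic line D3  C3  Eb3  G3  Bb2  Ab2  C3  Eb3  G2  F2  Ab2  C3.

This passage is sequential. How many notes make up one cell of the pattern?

12 notes total. Splitting into 3 groups of 4:
D3 C3 Eb3 G3 | Bb2 Ab2 C3 Eb3 | G2 F2 Ab2 C3
Every group is a transposition down a 3rd of the one before; no shorter unit works.

4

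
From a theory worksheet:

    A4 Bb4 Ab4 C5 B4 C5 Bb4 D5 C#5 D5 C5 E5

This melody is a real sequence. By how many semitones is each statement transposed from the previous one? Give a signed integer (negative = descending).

With a 4-note motive the entries are A4, B4, C#5, each up a 2nd from the previous.
A4 to B4 spans +2 semitones.

2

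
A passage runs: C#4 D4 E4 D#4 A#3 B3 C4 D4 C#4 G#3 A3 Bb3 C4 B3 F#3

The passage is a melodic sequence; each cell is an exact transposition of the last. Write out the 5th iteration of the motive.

F3 Gb3 Ab3 G3 D3

Taking 5-note groups, the heads are C#4, B3, A3: the pattern moves down a 2nd.
Extending down a 2nd: G3 → F3.
From F3 the exact shape gives F3 Gb3 Ab3 G3 D3.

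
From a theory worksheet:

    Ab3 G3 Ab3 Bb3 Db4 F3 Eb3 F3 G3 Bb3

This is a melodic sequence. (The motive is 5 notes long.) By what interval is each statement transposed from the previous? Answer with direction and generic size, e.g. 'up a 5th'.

Taking 5-note groups, the heads are Ab3, F3: the pattern moves down a 3rd.
Ab3 to F3 is down a 3rd.

down a 3rd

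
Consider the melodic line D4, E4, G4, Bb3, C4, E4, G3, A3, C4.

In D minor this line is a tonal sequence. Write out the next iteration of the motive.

E3 F3 A3

Taking 3-note groups, the heads are D4, Bb3, G3: the pattern moves down a 3rd.
From E3 the diatonic shape gives E3 F3 A3.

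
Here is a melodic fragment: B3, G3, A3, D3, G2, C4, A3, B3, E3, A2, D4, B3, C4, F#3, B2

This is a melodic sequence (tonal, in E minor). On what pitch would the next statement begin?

Unit = 5 notes; the statements start on B3, C4, D4, moving up a 2nd each time.
The next head, up a 2nd from D4, is E4.

E4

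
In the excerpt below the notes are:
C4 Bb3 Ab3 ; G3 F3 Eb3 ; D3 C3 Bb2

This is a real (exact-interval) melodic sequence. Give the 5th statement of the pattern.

With a 3-note motive the entries are C4, G3, D3, each down a 4th from the previous.
Carrying on: A2 → E2.
From E2 the exact shape gives E2 D2 C2.

E2 D2 C2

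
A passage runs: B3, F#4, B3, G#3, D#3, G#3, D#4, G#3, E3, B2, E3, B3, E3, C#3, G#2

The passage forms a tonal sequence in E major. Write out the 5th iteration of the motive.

Unit = 5 notes; the statements start on B3, G#3, E3, moving down a 3rd each time.
Extending down a 3rd: C#3 → A2.
So cell 5 is A2 E3 A2 F#2 C#2.

A2 E3 A2 F#2 C#2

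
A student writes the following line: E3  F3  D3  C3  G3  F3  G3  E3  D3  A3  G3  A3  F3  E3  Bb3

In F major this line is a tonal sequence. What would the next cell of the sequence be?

With a 5-note motive the entries are E3, F3, G3, each up a 2nd from the previous.
Statement 4 starts on A3 and keeps the same diatonic contour: A3 Bb3 G3 F3 C4.

A3 Bb3 G3 F3 C4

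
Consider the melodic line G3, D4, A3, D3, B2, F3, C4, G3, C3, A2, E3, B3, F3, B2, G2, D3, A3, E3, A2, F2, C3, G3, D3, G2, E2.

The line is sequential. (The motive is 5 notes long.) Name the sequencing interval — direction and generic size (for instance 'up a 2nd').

down a 2nd

The 5-note cells begin on G3, F3, E3, D3, C3 — each down a 2nd from the last.
From G3 to F3: down a 2nd.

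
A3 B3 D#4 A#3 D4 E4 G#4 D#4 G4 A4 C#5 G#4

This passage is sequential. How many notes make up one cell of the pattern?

Try groups of 4 (3 cells in 12 notes):
A3 B3 D#4 A#3 | D4 E4 G#4 D#4 | G4 A4 C#5 G#4
That's a consistent up a 4th shift per cell, and no other grouping gives one.

4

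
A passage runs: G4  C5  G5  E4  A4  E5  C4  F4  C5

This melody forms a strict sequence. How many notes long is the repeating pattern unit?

3

9 notes total. Splitting into 3 groups of 3:
G4 C5 G5 | E4 A4 E5 | C4 F4 C5
Each cell is the previous one down a 3rd — so the unit is 3 notes.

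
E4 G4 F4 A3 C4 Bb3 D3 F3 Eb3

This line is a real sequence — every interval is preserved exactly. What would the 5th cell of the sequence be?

The 3-note cells begin on E4, A3, D3 — each down a 5th from the last.
Carrying on: G2 → C2.
From C2 the exact shape gives C2 Eb2 Db2.

C2 Eb2 Db2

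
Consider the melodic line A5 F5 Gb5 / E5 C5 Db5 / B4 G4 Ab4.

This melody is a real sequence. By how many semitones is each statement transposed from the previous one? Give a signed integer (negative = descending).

With a 3-note motive the entries are A5, E5, B4, each down a 4th from the previous.
Counting half-steps from A5 to E5: -5.

-5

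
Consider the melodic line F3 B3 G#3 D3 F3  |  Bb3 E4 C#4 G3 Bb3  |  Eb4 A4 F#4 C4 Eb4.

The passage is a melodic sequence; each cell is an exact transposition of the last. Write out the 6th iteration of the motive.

With a 5-note motive the entries are F3, Bb3, Eb4, each up a 4th from the previous.
Continuing the starts: Ab4 → Db5 → Gb5.
From Gb5 the exact shape gives Gb5 C6 A5 Eb5 Gb5.

Gb5 C6 A5 Eb5 Gb5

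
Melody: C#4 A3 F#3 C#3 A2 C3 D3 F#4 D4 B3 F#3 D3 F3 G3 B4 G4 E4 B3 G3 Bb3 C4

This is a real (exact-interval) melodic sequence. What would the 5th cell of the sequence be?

A5 F5 D5 A4 F4 Ab4 Bb4

With a 7-note motive the entries are C#4, F#4, B4, each up a 4th from the previous.
Carrying on: E5 → A5.
From A5 the exact shape gives A5 F5 D5 A4 F4 Ab4 Bb4.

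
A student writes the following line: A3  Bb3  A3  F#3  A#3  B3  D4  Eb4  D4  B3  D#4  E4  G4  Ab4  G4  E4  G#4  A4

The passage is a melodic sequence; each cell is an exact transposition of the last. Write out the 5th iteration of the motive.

The 6-note cells begin on A3, D4, G4 — each up a 4th from the last.
Extending up a 4th: C5 → F5.
From F5 the exact shape gives F5 Gb5 F5 D5 F#5 G5.

F5 Gb5 F5 D5 F#5 G5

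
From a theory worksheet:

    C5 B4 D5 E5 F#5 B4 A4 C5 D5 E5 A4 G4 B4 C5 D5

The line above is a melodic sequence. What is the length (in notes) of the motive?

15 notes total. Splitting into 3 groups of 5:
C5 B4 D5 E5 F#5 | B4 A4 C5 D5 E5 | A4 G4 B4 C5 D5
Every group is a transposition down a 2nd of the one before; no shorter unit works.

5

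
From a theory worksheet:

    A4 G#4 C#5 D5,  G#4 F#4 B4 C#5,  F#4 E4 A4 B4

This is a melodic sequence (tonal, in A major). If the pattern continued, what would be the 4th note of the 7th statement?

E4

With 4-note cells, note 4 of each statement runs D5, C#5, B4.
Carrying that down a 2nd forward: A4 → G#4 → F#4 → E4.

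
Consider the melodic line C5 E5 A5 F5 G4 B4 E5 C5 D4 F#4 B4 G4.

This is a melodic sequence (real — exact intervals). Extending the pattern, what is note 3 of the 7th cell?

D#3

With 4-note cells, note 3 of each statement runs A5, E5, B4.
Each moves down a 4th. Continuing: F#4 → C#4 → G#3 → D#3.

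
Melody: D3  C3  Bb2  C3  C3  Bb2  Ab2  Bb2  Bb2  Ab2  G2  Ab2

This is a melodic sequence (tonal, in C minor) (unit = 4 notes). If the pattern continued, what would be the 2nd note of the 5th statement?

F2

The unit is 4 notes. Position-2 pitches of the 3 shown cells: C3, Bb2, Ab2.
Each moves down a 2nd. Continuing: G2 → F2.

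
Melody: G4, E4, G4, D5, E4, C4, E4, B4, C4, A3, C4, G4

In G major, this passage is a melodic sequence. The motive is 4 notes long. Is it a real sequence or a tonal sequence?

tonal

Every note is diatonic to G major.
Cell 1 has -3 semitones from note 1 to 2, but cell 2 has -4 — the interval quality changes while the contour stays the same, which is the hallmark of a tonal sequence.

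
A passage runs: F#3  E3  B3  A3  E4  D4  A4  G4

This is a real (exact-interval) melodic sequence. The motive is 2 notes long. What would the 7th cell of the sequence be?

C6 Bb5

Unit = 2 notes; the statements start on F#3, B3, E4, A4, moving up a 4th each time.
Extending up a 4th: D5 → G5 → C6.
From C6 the exact shape gives C6 Bb5.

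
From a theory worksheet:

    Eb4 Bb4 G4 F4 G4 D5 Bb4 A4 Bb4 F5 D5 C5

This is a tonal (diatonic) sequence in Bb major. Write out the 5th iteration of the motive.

F5 C6 A5 G5

Taking 4-note groups, the heads are Eb4, G4, Bb4: the pattern moves up a 3rd.
Carrying on: D5 → F5.
So cell 5 is F5 C6 A5 G5.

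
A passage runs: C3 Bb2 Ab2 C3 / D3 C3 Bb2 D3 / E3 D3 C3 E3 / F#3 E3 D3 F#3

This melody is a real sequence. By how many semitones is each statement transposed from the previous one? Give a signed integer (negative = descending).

2

With a 4-note motive the entries are C3, D3, E3, F#3, each up a 2nd from the previous.
C3 to D3 spans +2 semitones.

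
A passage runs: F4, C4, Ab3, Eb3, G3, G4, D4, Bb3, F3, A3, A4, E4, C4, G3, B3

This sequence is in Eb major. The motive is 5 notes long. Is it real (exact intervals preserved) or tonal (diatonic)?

real

Each cell has the same semitone pattern (-5, -4, -5, 4) — intervals are preserved exactly.
And A3 lies outside Eb major, so the sequence is real rather than tonal.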